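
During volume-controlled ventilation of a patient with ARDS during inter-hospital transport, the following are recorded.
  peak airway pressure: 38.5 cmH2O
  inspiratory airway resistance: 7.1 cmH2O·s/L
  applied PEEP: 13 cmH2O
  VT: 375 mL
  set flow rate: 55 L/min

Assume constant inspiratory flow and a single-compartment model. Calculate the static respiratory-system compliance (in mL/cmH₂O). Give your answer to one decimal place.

Flow: 55 L/min ÷ 60 = 0.9167 L/s.
Equation of motion (constant flow): PIP = Vt/C + R·V̇ + PEEP.
Vt/C = PIP − R·V̇ − PEEP = 38.5 − 7.1×0.9167 − 13 = 38.5 − 6.509 − 13 = 18.991 cmH2O.
C = Vt / 18.991 = 375 / 18.991 = 19.746 mL/cmH2O.

19.7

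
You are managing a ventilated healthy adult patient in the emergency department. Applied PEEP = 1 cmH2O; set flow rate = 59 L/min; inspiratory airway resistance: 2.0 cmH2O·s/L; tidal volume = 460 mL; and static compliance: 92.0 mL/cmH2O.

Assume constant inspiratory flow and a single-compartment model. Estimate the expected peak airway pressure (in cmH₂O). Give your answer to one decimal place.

8.0

Flow: 59 L/min ÷ 60 = 0.9833 L/s.
Equation of motion (constant flow): PIP = Vt/C + R·V̇ + PEEP.
PIP = 460/92.0 + 2.0×0.9833 + 1 = 5.0 + 1.967 + 1 = 7.967 cmH2O.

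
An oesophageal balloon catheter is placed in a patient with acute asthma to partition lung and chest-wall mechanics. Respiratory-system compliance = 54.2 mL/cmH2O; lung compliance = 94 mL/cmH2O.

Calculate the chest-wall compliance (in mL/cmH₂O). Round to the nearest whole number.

1/Ccw = 1/Crs − 1/CL.
1/Ccw = 1/54.2 − 1/94 = 0.007812.
Ccw = 128.01 mL/cmH2O.

128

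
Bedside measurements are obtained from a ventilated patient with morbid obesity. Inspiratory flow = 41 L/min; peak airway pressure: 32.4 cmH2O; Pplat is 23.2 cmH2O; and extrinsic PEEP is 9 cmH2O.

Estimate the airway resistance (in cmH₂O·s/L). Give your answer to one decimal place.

13.5

Flow: 41 L/min ÷ 60 = 0.6833 L/s.
Raw = (PIP − Pplat) / flow = (32.4 − 23.2) / 0.6833 = 9.2 / 0.6833 = 13.464 cmH2O·s/L.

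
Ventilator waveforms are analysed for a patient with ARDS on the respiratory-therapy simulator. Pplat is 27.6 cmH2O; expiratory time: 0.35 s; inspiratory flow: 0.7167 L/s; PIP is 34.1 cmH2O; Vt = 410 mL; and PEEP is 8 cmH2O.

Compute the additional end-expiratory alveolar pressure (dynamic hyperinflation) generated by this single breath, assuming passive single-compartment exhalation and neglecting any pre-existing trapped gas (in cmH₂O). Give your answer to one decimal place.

R = (PIP − Pplat)/V̇ = (34.1 − 27.6) / 0.7167 = 6.5/0.7167 = 9.069 cmH2O·s/L.
C = Vt/(Pplat − PEEP) = 410.0 / (27.6 − 8) = 410.0/19.6 = 20.918 mL/cmH2O.
τ = R × C = 9.069 × 0.02092 L/cmH2O = 0.1897 s.
Fraction remaining = e^(−Te/τ) = e^(−0.35/0.1897) = 0.158; trapped volume = 410.0 × 0.158 = 64.78 mL.
Additional alveolar pressure from trapping ≈ V_trapped / C = 64.78 / 20.918 = 3.097 cmH2O.

3.1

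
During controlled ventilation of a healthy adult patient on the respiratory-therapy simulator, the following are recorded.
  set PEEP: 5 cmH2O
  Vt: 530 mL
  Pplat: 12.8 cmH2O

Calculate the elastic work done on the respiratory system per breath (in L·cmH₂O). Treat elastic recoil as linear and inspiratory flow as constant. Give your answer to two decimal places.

2.07

Elastic work ≈ ½ × (Pplat − PEEP) × Vt = 0.5 × (12.8 − 5) × 0.530 L = 0.5 × 7.8 × 0.530 = 2.067 L·cmH2O.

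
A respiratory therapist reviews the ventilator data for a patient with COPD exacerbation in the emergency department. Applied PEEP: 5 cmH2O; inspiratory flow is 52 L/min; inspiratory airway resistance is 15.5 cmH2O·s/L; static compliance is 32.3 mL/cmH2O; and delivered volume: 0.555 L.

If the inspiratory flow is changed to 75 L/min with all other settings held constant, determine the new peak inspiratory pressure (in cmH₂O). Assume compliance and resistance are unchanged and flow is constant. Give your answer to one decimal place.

Flow: 52 L/min ÷ 60 = 0.8667 L/s.
New flow: 75 L/min ÷ 60 = 1.25 L/s.
PIP = Vt/C + R·V̇ + PEEP (constant-flow equation of motion).
Only the resistive term changes: ΔPIP = R × ΔV̇ = 15.5 × (1.25 − 0.8667) = 15.5 × 0.3833 = 5.941 cmH2O.
Original PIP = 555/32.3 + 15.5×0.8667 + 5 = 35.617 cmH2O; new PIP = 35.617 + (5.941) = 41.558 cmH2O.

41.6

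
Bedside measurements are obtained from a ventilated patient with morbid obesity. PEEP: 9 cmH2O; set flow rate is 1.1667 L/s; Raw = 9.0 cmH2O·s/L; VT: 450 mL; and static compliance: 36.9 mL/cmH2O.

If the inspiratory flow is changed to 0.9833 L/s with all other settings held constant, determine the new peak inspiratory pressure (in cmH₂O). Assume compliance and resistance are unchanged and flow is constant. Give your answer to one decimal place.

PIP = Vt/C + R·V̇ + PEEP (constant-flow equation of motion).
Only the resistive term changes: ΔPIP = R × ΔV̇ = 9.0 × (0.9833 − 1.1667) = 9.0 × -0.1834 = -1.651 cmH2O.
Original PIP = 450/36.9 + 9.0×1.1667 + 9 = 31.695 cmH2O; new PIP = 31.695 + (-1.651) = 30.044 cmH2O.

30.0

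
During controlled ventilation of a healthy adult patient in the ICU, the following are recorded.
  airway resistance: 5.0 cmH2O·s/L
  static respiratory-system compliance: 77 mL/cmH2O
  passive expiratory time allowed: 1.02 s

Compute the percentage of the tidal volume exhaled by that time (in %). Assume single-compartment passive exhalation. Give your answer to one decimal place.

92.9

τ = R × C = 5.0 × 77 mL/cmH2O = 5.0 × 0.077 L/cmH2O = 0.385 s.
Passive exhalation: V(t)/V₀ = e^(−t/τ) = e^(−1.02/0.385) = 0.0707.
Fraction exhaled = 1 − 0.0707 = 0.9293 → 92.93%.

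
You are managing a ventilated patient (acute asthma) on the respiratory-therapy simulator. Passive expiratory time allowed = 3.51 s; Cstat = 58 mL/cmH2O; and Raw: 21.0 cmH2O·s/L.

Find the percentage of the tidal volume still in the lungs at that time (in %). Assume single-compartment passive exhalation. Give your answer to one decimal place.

5.6

τ = R × C = 21.0 × 58 mL/cmH2O = 21.0 × 0.058 L/cmH2O = 1.218 s.
Passive exhalation: V(t)/V₀ = e^(−t/τ) = e^(−3.51/1.218) = 0.05604.
Fraction remaining = 0.05604 → 5.604%.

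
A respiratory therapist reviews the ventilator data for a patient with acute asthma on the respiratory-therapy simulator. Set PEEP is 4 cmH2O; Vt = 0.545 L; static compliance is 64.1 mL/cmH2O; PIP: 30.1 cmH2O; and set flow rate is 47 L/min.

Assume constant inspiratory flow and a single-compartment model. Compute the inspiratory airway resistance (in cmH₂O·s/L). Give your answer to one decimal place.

Flow: 47 L/min ÷ 60 = 0.7833 L/s.
Equation of motion (constant flow): PIP = Vt/C + R·V̇ + PEEP.
R·V̇ = PIP − Vt/C − PEEP = 30.1 − 545/64.1 − 4 = 30.1 − 8.502 − 4 = 17.598 cmH2O.
R = 17.598 / 0.7833 = 22.466 cmH2O·s/L.

22.5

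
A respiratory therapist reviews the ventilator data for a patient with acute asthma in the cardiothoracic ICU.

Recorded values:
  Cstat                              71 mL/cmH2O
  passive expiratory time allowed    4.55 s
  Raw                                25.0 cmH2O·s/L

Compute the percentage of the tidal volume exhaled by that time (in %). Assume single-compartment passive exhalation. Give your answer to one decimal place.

τ = R × C = 25.0 × 71 mL/cmH2O = 25.0 × 0.071 L/cmH2O = 1.775 s.
Passive exhalation: V(t)/V₀ = e^(−t/τ) = e^(−4.55/1.775) = 0.07704.
Fraction exhaled = 1 − 0.07704 = 0.923 → 92.3%.

92.3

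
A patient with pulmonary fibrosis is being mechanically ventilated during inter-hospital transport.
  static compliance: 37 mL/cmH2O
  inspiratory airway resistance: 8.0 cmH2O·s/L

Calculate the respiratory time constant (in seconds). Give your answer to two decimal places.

τ = R × C = 8.0 × 37 mL/cmH2O = 8.0 × 0.037 L/cmH2O = 0.296 s.

0.30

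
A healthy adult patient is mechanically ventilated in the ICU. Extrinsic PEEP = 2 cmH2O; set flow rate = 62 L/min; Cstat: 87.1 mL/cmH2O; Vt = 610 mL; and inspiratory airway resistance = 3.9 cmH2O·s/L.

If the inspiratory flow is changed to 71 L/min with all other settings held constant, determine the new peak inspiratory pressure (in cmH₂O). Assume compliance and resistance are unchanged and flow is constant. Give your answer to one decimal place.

Flow: 62 L/min ÷ 60 = 1.0333 L/s.
New flow: 71 L/min ÷ 60 = 1.1833 L/s.
PIP = Vt/C + R·V̇ + PEEP (constant-flow equation of motion).
Only the resistive term changes: ΔPIP = R × ΔV̇ = 3.9 × (1.1833 − 1.0333) = 3.9 × 0.15 = 0.585 cmH2O.
Original PIP = 610/87.1 + 3.9×1.0333 + 2 = 13.033 cmH2O; new PIP = 13.033 + (0.585) = 13.618 cmH2O.

13.6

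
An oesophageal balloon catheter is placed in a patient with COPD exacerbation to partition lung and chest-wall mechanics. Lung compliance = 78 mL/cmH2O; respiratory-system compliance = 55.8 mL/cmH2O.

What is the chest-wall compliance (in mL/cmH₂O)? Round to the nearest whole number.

1/Ccw = 1/Crs − 1/CL.
1/Ccw = 1/55.8 − 1/78 = 0.005101.
Ccw = 196.04 mL/cmH2O.

196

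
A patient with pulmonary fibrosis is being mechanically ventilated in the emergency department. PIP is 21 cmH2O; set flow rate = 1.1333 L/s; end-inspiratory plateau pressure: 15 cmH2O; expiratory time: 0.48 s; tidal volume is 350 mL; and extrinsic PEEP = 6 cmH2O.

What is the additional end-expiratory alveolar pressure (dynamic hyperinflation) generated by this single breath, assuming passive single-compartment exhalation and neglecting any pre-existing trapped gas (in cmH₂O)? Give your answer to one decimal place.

0.9

R = (PIP − Pplat)/V̇ = (21 − 15) / 1.1333 = 6.0/1.1333 = 5.294 cmH2O·s/L.
C = Vt/(Pplat − PEEP) = 350.0 / (15 − 6) = 350.0/9.0 = 38.889 mL/cmH2O.
τ = R × C = 5.294 × 0.03889 L/cmH2O = 0.2059 s.
Fraction remaining = e^(−Te/τ) = e^(−0.48/0.2059) = 0.09718; trapped volume = 350.0 × 0.09718 = 34.013 mL.
Additional alveolar pressure from trapping ≈ V_trapped / C = 34.013 / 38.889 = 0.8746 cmH2O.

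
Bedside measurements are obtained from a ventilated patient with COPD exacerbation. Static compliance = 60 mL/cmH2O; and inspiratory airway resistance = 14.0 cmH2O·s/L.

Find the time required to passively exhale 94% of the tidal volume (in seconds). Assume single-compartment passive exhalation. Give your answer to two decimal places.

2.36

τ = R × C = 14.0 × 60 mL/cmH2O = 14.0 × 0.060 L/cmH2O = 0.84 s.
Exhaled fraction f = 1 − e^(−t/τ) → t = −τ·ln(1 − f) = −0.84·ln(0.06) = 2.363 s.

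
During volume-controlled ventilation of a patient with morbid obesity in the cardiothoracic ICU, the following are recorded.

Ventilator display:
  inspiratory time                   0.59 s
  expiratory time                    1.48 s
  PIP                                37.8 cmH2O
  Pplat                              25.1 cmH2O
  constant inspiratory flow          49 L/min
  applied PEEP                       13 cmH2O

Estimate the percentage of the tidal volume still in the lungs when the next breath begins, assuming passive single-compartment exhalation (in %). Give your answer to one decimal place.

Flow: 49 L/min ÷ 60 = 0.8167 L/s.
Vt = flow × Ti = 0.8167 L/s × 0.59 s × 1000 mL/L = 481.85 mL.
R = (PIP − Pplat)/V̇ = (37.8 − 25.1) / 0.8167 = 12.7/0.8167 = 15.55 cmH2O·s/L.
C = Vt/(Pplat − PEEP) = 481.85 / (25.1 − 13) = 481.85/12.1 = 39.822 mL/cmH2O.
τ = R × C = 15.55 × 0.03982 L/cmH2O = 0.6192 s.
Fraction remaining at end-expiration = e^(−Te/τ) = e^(−1.48/0.6192) = 0.09161 → 9.161%.

9.2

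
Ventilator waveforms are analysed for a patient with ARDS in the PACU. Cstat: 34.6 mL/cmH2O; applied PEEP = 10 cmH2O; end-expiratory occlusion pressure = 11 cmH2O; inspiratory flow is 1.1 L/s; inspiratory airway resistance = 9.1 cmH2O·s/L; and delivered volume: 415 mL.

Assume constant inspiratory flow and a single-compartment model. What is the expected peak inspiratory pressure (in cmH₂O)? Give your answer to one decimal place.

33.0

Total PEEP = 11 cmH2O (set 10 + intrinsic 1); this is the baseline alveolar pressure.
Equation of motion (constant flow): PIP = Vt/C + R·V̇ + PEEP.
PIP = 415/34.6 + 9.1×1.1 + 11 = 11.994 + 10.01 + 11 = 33.004 cmH2O.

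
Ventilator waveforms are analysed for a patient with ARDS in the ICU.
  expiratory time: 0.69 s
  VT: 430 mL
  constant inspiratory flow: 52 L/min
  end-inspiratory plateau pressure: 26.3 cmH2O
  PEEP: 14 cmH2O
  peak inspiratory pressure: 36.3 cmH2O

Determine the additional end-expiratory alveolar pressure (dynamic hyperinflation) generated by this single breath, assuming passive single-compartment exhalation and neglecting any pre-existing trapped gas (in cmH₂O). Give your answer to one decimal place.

2.2

Flow: 52 L/min ÷ 60 = 0.8667 L/s.
R = (PIP − Pplat)/V̇ = (36.3 − 26.3) / 0.8667 = 10.0/0.8667 = 11.538 cmH2O·s/L.
C = Vt/(Pplat − PEEP) = 430.0 / (26.3 − 14) = 430.0/12.3 = 34.959 mL/cmH2O.
τ = R × C = 11.538 × 0.03496 L/cmH2O = 0.4034 s.
Fraction remaining = e^(−Te/τ) = e^(−0.69/0.4034) = 0.1808; trapped volume = 430.0 × 0.1808 = 77.744 mL.
Additional alveolar pressure from trapping ≈ V_trapped / C = 77.744 / 34.959 = 2.224 cmH2O.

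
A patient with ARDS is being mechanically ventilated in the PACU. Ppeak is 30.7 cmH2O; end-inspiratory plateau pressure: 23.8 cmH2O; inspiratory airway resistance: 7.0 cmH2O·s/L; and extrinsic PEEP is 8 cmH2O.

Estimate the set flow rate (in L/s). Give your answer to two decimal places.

flow = (PIP − Pplat) / Raw = 6.9 / 7.0 = 0.9857 L/s.

0.99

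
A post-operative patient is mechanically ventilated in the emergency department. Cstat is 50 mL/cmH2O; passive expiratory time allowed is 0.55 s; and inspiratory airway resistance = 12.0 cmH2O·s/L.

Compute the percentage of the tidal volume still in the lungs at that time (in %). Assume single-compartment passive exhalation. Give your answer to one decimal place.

τ = R × C = 12.0 × 50 mL/cmH2O = 12.0 × 0.050 L/cmH2O = 0.6 s.
Passive exhalation: V(t)/V₀ = e^(−t/τ) = e^(−0.55/0.6) = 0.3998.
Fraction remaining = 0.3998 → 39.98%.

40.0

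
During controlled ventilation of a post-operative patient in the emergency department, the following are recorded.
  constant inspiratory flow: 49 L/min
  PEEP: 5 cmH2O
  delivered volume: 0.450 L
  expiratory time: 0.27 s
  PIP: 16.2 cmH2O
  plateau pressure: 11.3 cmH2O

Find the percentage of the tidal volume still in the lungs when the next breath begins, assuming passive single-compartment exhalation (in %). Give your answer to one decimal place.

Flow: 49 L/min ÷ 60 = 0.8167 L/s.
R = (PIP − Pplat)/V̇ = (16.2 − 11.3) / 0.8167 = 4.9/0.8167 = 6.0 cmH2O·s/L.
C = Vt/(Pplat − PEEP) = 450.0 / (11.3 − 5) = 450.0/6.3 = 71.429 mL/cmH2O.
τ = R × C = 6.0 × 0.07143 L/cmH2O = 0.4286 s.
Fraction remaining at end-expiration = e^(−Te/τ) = e^(−0.27/0.4286) = 0.5326 → 53.26%.

53.3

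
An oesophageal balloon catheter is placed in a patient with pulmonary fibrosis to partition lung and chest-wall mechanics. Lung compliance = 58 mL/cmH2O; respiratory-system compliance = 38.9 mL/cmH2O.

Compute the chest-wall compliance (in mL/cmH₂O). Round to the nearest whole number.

1/Ccw = 1/Crs − 1/CL.
1/Ccw = 1/38.9 − 1/58 = 0.008466.
Ccw = 118.12 mL/cmH2O.

118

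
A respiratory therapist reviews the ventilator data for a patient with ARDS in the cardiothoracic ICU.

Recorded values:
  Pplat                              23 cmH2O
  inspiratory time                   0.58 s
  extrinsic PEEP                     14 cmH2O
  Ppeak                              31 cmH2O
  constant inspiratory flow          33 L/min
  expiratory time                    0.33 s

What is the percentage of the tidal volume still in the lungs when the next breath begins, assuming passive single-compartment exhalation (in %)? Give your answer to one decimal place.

Flow: 33 L/min ÷ 60 = 0.55 L/s.
Vt = flow × Ti = 0.55 L/s × 0.58 s × 1000 mL/L = 319.0 mL.
R = (PIP − Pplat)/V̇ = (31 − 23) / 0.55 = 8.0/0.55 = 14.545 cmH2O·s/L.
C = Vt/(Pplat − PEEP) = 319.0 / (23 − 14) = 319.0/9.0 = 35.444 mL/cmH2O.
τ = R × C = 14.545 × 0.03544 L/cmH2O = 0.5155 s.
Fraction remaining at end-expiration = e^(−Te/τ) = e^(−0.33/0.5155) = 0.5272 → 52.72%.

52.7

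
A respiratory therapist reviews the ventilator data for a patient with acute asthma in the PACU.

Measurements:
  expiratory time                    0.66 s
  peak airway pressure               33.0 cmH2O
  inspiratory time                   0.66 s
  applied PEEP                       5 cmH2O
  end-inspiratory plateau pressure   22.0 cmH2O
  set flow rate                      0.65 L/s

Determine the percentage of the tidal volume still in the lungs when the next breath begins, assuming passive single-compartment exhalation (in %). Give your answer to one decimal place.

Vt = flow × Ti = 0.65 L/s × 0.66 s × 1000 mL/L = 429.0 mL.
R = (PIP − Pplat)/V̇ = (33.0 − 22.0) / 0.65 = 11.0/0.65 = 16.923 cmH2O·s/L.
C = Vt/(Pplat − PEEP) = 429.0 / (22.0 − 5) = 429.0/17.0 = 25.235 mL/cmH2O.
τ = R × C = 16.923 × 0.02524 L/cmH2O = 0.4271 s.
Fraction remaining at end-expiration = e^(−Te/τ) = e^(−0.66/0.4271) = 0.2132 → 21.32%.

21.3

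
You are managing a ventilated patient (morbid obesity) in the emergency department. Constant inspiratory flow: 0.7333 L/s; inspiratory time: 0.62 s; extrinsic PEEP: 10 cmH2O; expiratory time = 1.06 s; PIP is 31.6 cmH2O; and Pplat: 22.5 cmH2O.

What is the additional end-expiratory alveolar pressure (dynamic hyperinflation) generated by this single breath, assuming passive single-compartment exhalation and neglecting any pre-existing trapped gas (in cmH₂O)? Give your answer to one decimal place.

Vt = flow × Ti = 0.7333 L/s × 0.62 s × 1000 mL/L = 454.65 mL.
R = (PIP − Pplat)/V̇ = (31.6 − 22.5) / 0.7333 = 9.1/0.7333 = 12.41 cmH2O·s/L.
C = Vt/(Pplat − PEEP) = 454.65 / (22.5 − 10) = 454.65/12.5 = 36.372 mL/cmH2O.
τ = R × C = 12.41 × 0.03637 L/cmH2O = 0.4514 s.
Fraction remaining = e^(−Te/τ) = e^(−1.06/0.4514) = 0.09554; trapped volume = 454.65 × 0.09554 = 43.437 mL.
Additional alveolar pressure from trapping ≈ V_trapped / C = 43.437 / 36.372 = 1.194 cmH2O.

1.2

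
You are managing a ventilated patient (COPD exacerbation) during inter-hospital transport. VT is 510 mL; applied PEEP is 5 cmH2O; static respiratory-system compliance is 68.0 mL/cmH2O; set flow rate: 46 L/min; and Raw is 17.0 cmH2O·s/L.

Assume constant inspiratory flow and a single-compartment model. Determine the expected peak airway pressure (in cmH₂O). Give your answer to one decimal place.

Flow: 46 L/min ÷ 60 = 0.7667 L/s.
Equation of motion (constant flow): PIP = Vt/C + R·V̇ + PEEP.
PIP = 510/68.0 + 17.0×0.7667 + 5 = 7.5 + 13.034 + 5 = 25.534 cmH2O.

25.5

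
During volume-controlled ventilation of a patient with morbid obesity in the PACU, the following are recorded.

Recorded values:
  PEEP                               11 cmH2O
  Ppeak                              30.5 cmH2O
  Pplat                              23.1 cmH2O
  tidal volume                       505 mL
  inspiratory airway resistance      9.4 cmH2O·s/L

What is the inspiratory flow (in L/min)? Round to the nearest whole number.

flow = (PIP − Pplat) / Raw = (30.5 − 23.1) / 9.4 = 0.7872 L/s × 60 = 47.232 L/min.

47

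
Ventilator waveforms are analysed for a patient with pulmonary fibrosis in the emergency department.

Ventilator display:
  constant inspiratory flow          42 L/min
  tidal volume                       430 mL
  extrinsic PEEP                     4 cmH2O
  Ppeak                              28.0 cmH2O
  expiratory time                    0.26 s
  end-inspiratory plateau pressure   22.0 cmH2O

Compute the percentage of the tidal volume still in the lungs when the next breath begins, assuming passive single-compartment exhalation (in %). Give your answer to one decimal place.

28.1

Flow: 42 L/min ÷ 60 = 0.7 L/s.
R = (PIP − Pplat)/V̇ = (28.0 − 22.0) / 0.7 = 6.0/0.7 = 8.571 cmH2O·s/L.
C = Vt/(Pplat − PEEP) = 430.0 / (22.0 − 4) = 430.0/18.0 = 23.889 mL/cmH2O.
τ = R × C = 8.571 × 0.02389 L/cmH2O = 0.2048 s.
Fraction remaining at end-expiration = e^(−Te/τ) = e^(−0.26/0.2048) = 0.281 → 28.1%.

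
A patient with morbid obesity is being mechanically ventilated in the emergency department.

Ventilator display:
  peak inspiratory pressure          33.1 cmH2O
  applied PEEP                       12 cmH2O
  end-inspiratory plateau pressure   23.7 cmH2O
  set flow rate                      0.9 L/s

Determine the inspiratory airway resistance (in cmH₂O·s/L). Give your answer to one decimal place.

Raw = (PIP − Pplat) / flow = (33.1 − 23.7) / 0.9 = 9.4 / 0.9 = 10.444 cmH2O·s/L.

10.4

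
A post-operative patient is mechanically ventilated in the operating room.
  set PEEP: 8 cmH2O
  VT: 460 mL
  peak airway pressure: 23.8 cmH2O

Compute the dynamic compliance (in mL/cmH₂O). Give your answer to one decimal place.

29.1

Dynamic compliance = Vt / (PIP − PEEP) = 460 / (23.8 − 8) = 460 / 15.8 = 29.114 mL/cmH2O.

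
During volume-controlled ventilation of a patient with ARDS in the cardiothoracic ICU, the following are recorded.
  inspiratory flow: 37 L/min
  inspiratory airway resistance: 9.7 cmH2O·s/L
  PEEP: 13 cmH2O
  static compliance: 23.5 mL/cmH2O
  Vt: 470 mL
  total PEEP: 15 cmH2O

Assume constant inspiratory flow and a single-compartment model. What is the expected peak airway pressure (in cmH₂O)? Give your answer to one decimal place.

Flow: 37 L/min ÷ 60 = 0.6167 L/s.
Total PEEP = 15 cmH2O (set 13 + intrinsic 2); this is the baseline alveolar pressure.
Equation of motion (constant flow): PIP = Vt/C + R·V̇ + PEEP.
PIP = 470/23.5 + 9.7×0.6167 + 15 = 20.0 + 5.982 + 15 = 40.982 cmH2O.

41.0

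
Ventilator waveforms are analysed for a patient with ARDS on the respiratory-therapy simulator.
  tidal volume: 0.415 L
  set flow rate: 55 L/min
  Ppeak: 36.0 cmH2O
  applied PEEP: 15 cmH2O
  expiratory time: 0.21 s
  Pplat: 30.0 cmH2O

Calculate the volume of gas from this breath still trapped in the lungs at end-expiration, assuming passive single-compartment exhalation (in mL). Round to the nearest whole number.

Flow: 55 L/min ÷ 60 = 0.9167 L/s.
R = (PIP − Pplat)/V̇ = (36.0 − 30.0) / 0.9167 = 6.0/0.9167 = 6.545 cmH2O·s/L.
C = Vt/(Pplat − PEEP) = 415.0 / (30.0 − 15) = 415.0/15.0 = 27.667 mL/cmH2O.
τ = R × C = 6.545 × 0.02767 L/cmH2O = 0.1811 s.
Fraction remaining = e^(−Te/τ) = e^(−0.21/0.1811) = 0.3136.
Trapped volume = 415.0 × 0.3136 = 130.14 mL.

130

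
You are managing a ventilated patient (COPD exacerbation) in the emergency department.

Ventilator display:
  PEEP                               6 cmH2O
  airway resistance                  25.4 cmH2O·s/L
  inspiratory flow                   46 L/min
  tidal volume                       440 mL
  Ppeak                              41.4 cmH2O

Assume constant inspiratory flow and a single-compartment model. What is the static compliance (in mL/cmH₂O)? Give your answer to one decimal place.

Flow: 46 L/min ÷ 60 = 0.7667 L/s.
Equation of motion (constant flow): PIP = Vt/C + R·V̇ + PEEP.
Vt/C = PIP − R·V̇ − PEEP = 41.4 − 25.4×0.7667 − 6 = 41.4 − 19.474 − 6 = 15.926 cmH2O.
C = Vt / 15.926 = 440 / 15.926 = 27.628 mL/cmH2O.

27.6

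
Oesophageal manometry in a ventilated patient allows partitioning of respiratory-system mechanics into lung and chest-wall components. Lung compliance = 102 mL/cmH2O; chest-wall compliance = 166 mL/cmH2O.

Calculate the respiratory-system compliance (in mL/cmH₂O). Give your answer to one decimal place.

63.2

Lung and chest wall are elastances in series: 1/Crs = 1/CL + 1/Ccw.
1/Crs = 1/102 + 1/166 = 0.01583.
Crs = 63.171 mL/cmH2O.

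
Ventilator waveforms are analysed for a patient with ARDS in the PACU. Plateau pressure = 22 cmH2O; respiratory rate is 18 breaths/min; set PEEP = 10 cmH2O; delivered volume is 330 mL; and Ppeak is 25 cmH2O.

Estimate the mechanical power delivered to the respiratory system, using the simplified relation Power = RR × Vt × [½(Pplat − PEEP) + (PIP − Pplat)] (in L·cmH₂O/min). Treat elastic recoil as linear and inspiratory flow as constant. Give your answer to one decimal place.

53.5

Per-breath work = Vt × [½(Pplat−PEEP) + (PIP−Pplat)] = 0.330 × [0.5×12.0 + 3.0] = 0.330 × 9.0 = 2.97 L·cmH2O.
Power = 18 × 2.97 = 53.46 L·cmH2O/min.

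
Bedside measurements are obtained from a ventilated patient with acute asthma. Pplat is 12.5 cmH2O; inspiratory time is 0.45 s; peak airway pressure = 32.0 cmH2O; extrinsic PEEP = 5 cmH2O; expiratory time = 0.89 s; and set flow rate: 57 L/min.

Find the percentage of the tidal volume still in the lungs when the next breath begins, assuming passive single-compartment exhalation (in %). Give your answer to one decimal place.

Flow: 57 L/min ÷ 60 = 0.95 L/s.
Vt = flow × Ti = 0.95 L/s × 0.45 s × 1000 mL/L = 427.5 mL.
R = (PIP − Pplat)/V̇ = (32.0 − 12.5) / 0.95 = 19.5/0.95 = 20.526 cmH2O·s/L.
C = Vt/(Pplat − PEEP) = 427.5 / (12.5 − 5) = 427.5/7.5 = 57.0 mL/cmH2O.
τ = R × C = 20.526 × 0.057 L/cmH2O = 1.17 s.
Fraction remaining at end-expiration = e^(−Te/τ) = e^(−0.89/1.17) = 0.4673 → 46.73%.

46.7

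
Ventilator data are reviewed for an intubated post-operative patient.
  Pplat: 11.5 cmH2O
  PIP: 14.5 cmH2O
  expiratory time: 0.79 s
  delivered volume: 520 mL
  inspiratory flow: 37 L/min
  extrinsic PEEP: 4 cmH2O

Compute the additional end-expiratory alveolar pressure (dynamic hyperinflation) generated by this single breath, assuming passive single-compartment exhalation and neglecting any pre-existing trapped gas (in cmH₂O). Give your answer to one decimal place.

Flow: 37 L/min ÷ 60 = 0.6167 L/s.
R = (PIP − Pplat)/V̇ = (14.5 − 11.5) / 0.6167 = 3.0/0.6167 = 4.865 cmH2O·s/L.
C = Vt/(Pplat − PEEP) = 520.0 / (11.5 − 4) = 520.0/7.5 = 69.333 mL/cmH2O.
τ = R × C = 4.865 × 0.06933 L/cmH2O = 0.3373 s.
Fraction remaining = e^(−Te/τ) = e^(−0.79/0.3373) = 0.09612; trapped volume = 520.0 × 0.09612 = 49.982 mL.
Additional alveolar pressure from trapping ≈ V_trapped / C = 49.982 / 69.333 = 0.7209 cmH2O.

0.7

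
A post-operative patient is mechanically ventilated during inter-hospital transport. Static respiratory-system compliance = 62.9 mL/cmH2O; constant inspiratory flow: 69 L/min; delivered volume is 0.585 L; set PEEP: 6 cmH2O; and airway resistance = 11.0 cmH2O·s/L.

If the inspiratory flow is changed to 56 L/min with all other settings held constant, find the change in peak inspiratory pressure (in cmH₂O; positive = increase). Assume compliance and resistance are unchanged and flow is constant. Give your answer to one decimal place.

Flow: 69 L/min ÷ 60 = 1.15 L/s.
New flow: 56 L/min ÷ 60 = 0.9333 L/s.
PIP = Vt/C + R·V̇ + PEEP (constant-flow equation of motion).
Only the resistive term changes: ΔPIP = R × ΔV̇ = 11.0 × (0.9333 − 1.15) = 11.0 × -0.2167 = -2.384 cmH2O.

-2.4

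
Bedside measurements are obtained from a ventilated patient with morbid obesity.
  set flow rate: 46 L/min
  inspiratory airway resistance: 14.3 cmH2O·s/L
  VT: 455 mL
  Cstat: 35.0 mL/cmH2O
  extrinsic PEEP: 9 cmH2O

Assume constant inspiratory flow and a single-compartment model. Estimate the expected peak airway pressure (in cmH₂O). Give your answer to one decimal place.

Flow: 46 L/min ÷ 60 = 0.7667 L/s.
Equation of motion (constant flow): PIP = Vt/C + R·V̇ + PEEP.
PIP = 455/35.0 + 14.3×0.7667 + 9 = 13.0 + 10.964 + 9 = 32.964 cmH2O.

33.0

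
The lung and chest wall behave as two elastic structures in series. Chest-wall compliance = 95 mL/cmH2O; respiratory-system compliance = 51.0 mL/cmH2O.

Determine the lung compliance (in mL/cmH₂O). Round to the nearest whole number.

110

1/CL = 1/Crs − 1/Ccw.
1/CL = 1/51.0 − 1/95 = 0.009082.
CL = 110.11 mL/cmH2O.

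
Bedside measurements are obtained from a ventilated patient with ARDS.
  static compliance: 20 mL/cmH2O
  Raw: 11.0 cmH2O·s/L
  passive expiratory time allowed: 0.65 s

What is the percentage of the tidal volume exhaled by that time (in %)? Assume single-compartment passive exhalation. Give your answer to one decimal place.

τ = R × C = 11.0 × 20 mL/cmH2O = 11.0 × 0.020 L/cmH2O = 0.22 s.
Passive exhalation: V(t)/V₀ = e^(−t/τ) = e^(−0.65/0.22) = 0.0521.
Fraction exhaled = 1 − 0.0521 = 0.9479 → 94.79%.

94.8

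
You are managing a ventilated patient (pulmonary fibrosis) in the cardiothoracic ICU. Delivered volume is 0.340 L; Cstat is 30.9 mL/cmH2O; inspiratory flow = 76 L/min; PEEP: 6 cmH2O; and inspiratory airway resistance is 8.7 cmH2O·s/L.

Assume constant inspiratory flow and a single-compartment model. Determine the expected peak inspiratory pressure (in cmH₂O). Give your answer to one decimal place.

Flow: 76 L/min ÷ 60 = 1.2667 L/s.
Equation of motion (constant flow): PIP = Vt/C + R·V̇ + PEEP.
PIP = 340/30.9 + 8.7×1.2667 + 6 = 11.003 + 11.02 + 6 = 28.023 cmH2O.

28.0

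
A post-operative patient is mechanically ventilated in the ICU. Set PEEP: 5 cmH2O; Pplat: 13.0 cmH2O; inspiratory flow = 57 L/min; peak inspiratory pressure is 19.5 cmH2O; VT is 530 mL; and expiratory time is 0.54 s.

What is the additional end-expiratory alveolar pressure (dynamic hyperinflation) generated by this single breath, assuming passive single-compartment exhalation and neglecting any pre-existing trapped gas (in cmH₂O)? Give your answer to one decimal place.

2.4

Flow: 57 L/min ÷ 60 = 0.95 L/s.
R = (PIP − Pplat)/V̇ = (19.5 − 13.0) / 0.95 = 6.5/0.95 = 6.842 cmH2O·s/L.
C = Vt/(Pplat − PEEP) = 530.0 / (13.0 − 5) = 530.0/8.0 = 66.25 mL/cmH2O.
τ = R × C = 6.842 × 0.06625 L/cmH2O = 0.4533 s.
Fraction remaining = e^(−Te/τ) = e^(−0.54/0.4533) = 0.3038; trapped volume = 530.0 × 0.3038 = 161.01 mL.
Additional alveolar pressure from trapping ≈ V_trapped / C = 161.01 / 66.25 = 2.43 cmH2O.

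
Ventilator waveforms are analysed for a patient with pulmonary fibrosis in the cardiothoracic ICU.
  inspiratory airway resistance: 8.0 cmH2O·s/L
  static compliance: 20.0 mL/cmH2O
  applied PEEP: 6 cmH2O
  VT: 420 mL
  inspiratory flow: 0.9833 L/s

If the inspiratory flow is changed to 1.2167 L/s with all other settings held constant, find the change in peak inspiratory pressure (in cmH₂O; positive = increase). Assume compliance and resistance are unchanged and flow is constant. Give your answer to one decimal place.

PIP = Vt/C + R·V̇ + PEEP (constant-flow equation of motion).
Only the resistive term changes: ΔPIP = R × ΔV̇ = 8.0 × (1.2167 − 0.9833) = 8.0 × 0.2334 = 1.867 cmH2O.

1.9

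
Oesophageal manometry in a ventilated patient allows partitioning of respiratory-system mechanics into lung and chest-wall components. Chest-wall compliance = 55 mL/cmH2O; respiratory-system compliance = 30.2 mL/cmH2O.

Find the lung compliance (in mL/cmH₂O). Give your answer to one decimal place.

1/CL = 1/Crs − 1/Ccw.
1/CL = 1/30.2 − 1/55 = 0.01493.
CL = 66.979 mL/cmH2O.

67.0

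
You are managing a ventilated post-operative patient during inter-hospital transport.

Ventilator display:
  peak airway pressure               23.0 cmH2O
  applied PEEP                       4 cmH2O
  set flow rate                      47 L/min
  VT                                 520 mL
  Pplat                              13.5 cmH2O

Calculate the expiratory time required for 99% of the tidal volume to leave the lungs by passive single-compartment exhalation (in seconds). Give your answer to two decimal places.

3.06

Flow: 47 L/min ÷ 60 = 0.7833 L/s.
R = (PIP − Pplat)/V̇ = (23.0 − 13.5) / 0.7833 = 9.5/0.7833 = 12.128 cmH2O·s/L.
C = Vt/(Pplat − PEEP) = 520.0 / (13.5 − 4) = 520.0/9.5 = 54.737 mL/cmH2O.
τ = R × C = 12.128 × 0.05474 L/cmH2O = 0.6639 s.
t = −τ·ln(1 − 0.99) = −0.6639·ln(0.01) = 3.057 s.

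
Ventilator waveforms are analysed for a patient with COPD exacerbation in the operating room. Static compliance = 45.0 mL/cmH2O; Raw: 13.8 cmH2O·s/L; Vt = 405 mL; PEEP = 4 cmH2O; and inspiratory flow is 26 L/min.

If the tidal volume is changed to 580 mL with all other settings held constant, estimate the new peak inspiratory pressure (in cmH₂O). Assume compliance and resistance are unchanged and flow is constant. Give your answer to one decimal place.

Flow: 26 L/min ÷ 60 = 0.4333 L/s.
PIP = Vt/C + R·V̇ + PEEP (constant-flow equation of motion).
Only the elastic term changes: ΔPIP = ΔVt / C = (580 − 405) / 45.0 = 3.889 cmH2O.
Original PIP = 405/45.0 + 13.8×0.4333 + 4 = 18.98 cmH2O; new PIP = 18.98 + (3.889) = 22.869 cmH2O.

22.9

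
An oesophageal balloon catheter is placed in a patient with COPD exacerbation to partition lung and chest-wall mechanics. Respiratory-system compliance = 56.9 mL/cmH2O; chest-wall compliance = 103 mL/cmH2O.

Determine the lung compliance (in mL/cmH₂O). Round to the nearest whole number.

127

1/CL = 1/Crs − 1/Ccw.
1/CL = 1/56.9 − 1/103 = 0.007866.
CL = 127.13 mL/cmH2O.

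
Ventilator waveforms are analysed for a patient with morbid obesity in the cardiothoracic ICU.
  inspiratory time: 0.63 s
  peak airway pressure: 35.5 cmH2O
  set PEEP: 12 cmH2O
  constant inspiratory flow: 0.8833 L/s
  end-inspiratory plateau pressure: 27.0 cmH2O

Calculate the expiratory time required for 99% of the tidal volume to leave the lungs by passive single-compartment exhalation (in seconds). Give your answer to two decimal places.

Vt = flow × Ti = 0.8833 L/s × 0.63 s × 1000 mL/L = 556.48 mL.
R = (PIP − Pplat)/V̇ = (35.5 − 27.0) / 0.8833 = 8.5/0.8833 = 9.623 cmH2O·s/L.
C = Vt/(Pplat − PEEP) = 556.48 / (27.0 − 12) = 556.48/15.0 = 37.099 mL/cmH2O.
τ = R × C = 9.623 × 0.0371 L/cmH2O = 0.357 s.
t = −τ·ln(1 − 0.99) = −0.357·ln(0.01) = 1.644 s.

1.64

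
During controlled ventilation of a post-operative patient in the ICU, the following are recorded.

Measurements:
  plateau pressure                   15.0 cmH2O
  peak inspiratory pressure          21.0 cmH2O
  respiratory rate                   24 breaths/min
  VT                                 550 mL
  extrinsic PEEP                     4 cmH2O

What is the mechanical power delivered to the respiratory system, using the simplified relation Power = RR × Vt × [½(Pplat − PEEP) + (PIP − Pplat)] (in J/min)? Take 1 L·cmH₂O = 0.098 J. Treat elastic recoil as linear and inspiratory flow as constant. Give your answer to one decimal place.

Per-breath work = Vt × [½(Pplat−PEEP) + (PIP−Pplat)] = 0.550 × [0.5×11.0 + 6.0] = 0.550 × 11.5 = 6.325 L·cmH2O.
Power = 24 × 6.325 = 151.8 L·cmH2O/min.
× 0.098 J/(L·cmH2O) → 14.876 J/min.

14.9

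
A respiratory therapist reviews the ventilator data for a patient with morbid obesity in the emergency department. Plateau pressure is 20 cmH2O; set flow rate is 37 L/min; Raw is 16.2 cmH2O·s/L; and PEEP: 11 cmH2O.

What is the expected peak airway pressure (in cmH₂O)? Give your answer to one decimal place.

30.0

Flow: 37 L/min ÷ 60 = 0.6167 L/s.
PIP = Pplat + Raw × flow = 20 + 16.2 × 0.6167 = 20 + 9.991 = 29.991 cmH2O.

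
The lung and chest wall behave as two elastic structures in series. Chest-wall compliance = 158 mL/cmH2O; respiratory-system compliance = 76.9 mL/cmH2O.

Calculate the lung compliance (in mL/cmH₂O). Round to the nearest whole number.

1/CL = 1/Crs − 1/Ccw.
1/CL = 1/76.9 − 1/158 = 0.006675.
CL = 149.81 mL/cmH2O.

150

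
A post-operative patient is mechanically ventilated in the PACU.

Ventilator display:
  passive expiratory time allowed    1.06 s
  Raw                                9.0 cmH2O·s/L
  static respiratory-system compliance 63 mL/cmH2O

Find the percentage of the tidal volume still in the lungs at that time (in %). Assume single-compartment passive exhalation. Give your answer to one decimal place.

τ = R × C = 9.0 × 63 mL/cmH2O = 9.0 × 0.063 L/cmH2O = 0.567 s.
Passive exhalation: V(t)/V₀ = e^(−t/τ) = e^(−1.06/0.567) = 0.1542.
Fraction remaining = 0.1542 → 15.42%.

15.4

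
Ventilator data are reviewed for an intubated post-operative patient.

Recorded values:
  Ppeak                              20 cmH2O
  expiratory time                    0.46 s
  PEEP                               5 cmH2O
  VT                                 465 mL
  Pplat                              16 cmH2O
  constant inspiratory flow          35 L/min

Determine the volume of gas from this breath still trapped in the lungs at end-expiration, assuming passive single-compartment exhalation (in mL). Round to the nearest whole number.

95

Flow: 35 L/min ÷ 60 = 0.5833 L/s.
R = (PIP − Pplat)/V̇ = (20 − 16) / 0.5833 = 4.0/0.5833 = 6.858 cmH2O·s/L.
C = Vt/(Pplat − PEEP) = 465.0 / (16 − 5) = 465.0/11.0 = 42.273 mL/cmH2O.
τ = R × C = 6.858 × 0.04227 L/cmH2O = 0.2899 s.
Fraction remaining = e^(−Te/τ) = e^(−0.46/0.2899) = 0.2046.
Trapped volume = 465.0 × 0.2046 = 95.139 mL.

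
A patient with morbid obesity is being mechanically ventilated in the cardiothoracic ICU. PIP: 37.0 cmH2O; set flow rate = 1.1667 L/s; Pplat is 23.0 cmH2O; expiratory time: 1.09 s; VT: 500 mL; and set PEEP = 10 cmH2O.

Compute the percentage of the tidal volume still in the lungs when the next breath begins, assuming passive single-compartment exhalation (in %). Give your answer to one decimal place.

R = (PIP − Pplat)/V̇ = (37.0 − 23.0) / 1.1667 = 14.0/1.1667 = 12.0 cmH2O·s/L.
C = Vt/(Pplat − PEEP) = 500.0 / (23.0 − 10) = 500.0/13.0 = 38.462 mL/cmH2O.
τ = R × C = 12.0 × 0.03846 L/cmH2O = 0.4615 s.
Fraction remaining at end-expiration = e^(−Te/τ) = e^(−1.09/0.4615) = 0.09424 → 9.424%.

9.4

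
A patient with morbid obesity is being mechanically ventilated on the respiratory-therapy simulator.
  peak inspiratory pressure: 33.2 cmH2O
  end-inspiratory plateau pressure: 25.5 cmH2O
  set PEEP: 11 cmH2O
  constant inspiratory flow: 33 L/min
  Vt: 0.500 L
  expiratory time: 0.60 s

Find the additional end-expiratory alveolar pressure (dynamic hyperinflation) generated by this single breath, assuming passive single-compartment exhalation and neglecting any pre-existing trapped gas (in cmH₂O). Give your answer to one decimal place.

Flow: 33 L/min ÷ 60 = 0.55 L/s.
R = (PIP − Pplat)/V̇ = (33.2 − 25.5) / 0.55 = 7.7/0.55 = 14.0 cmH2O·s/L.
C = Vt/(Pplat − PEEP) = 500.0 / (25.5 − 11) = 500.0/14.5 = 34.483 mL/cmH2O.
τ = R × C = 14.0 × 0.03448 L/cmH2O = 0.4827 s.
Fraction remaining = e^(−Te/τ) = e^(−0.60/0.4827) = 0.2885; trapped volume = 500.0 × 0.2885 = 144.25 mL.
Additional alveolar pressure from trapping ≈ V_trapped / C = 144.25 / 34.483 = 4.183 cmH2O.

4.2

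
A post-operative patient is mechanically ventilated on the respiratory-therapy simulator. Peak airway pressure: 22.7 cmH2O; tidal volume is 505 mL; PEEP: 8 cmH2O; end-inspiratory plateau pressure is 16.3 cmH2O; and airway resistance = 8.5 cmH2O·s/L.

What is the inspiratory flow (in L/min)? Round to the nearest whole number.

flow = (PIP − Pplat) / Raw = (22.7 − 16.3) / 8.5 = 0.7529 L/s × 60 = 45.174 L/min.

45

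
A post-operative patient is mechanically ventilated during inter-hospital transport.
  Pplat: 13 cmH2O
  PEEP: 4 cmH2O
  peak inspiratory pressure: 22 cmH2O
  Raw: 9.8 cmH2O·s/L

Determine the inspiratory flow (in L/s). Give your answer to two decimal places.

flow = (PIP − Pplat) / Raw = 9.0 / 9.8 = 0.9184 L/s.

0.92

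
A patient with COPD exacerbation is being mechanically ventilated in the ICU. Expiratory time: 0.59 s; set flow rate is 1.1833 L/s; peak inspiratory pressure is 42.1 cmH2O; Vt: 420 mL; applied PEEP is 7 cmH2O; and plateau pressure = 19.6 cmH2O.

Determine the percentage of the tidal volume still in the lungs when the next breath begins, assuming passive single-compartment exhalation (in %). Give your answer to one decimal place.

R = (PIP − Pplat)/V̇ = (42.1 − 19.6) / 1.1833 = 22.5/1.1833 = 19.015 cmH2O·s/L.
C = Vt/(Pplat − PEEP) = 420.0 / (19.6 − 7) = 420.0/12.6 = 33.333 mL/cmH2O.
τ = R × C = 19.015 × 0.03333 L/cmH2O = 0.6338 s.
Fraction remaining at end-expiration = e^(−Te/τ) = e^(−0.59/0.6338) = 0.3942 → 39.42%.

39.4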